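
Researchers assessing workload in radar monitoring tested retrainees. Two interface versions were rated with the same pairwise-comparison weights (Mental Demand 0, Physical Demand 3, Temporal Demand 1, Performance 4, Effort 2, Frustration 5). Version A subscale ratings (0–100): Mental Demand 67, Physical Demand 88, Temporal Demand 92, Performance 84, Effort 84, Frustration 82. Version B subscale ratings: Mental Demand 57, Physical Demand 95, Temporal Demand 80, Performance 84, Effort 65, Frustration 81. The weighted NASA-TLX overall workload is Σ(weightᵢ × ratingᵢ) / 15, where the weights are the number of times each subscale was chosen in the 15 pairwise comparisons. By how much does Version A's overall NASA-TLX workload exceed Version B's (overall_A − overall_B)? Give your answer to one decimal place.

2.3

Version A weighted sum = 0·67 + 3·88 + 1·92 + 4·84 + 2·84 + 5·82 = 0 + 264 + 92 + 336 + 168 + 410 = 1270; overall_A = 1270/15 = 84.6667.
Version B weighted sum = 0·57 + 3·95 + 1·80 + 4·84 + 2·65 + 5·81 = 0 + 285 + 80 + 336 + 130 + 405 = 1236; overall_B = 1236/15 = 82.4000.
Difference = 84.6667 − 82.4000 = 2.2667 ≈ 2.3.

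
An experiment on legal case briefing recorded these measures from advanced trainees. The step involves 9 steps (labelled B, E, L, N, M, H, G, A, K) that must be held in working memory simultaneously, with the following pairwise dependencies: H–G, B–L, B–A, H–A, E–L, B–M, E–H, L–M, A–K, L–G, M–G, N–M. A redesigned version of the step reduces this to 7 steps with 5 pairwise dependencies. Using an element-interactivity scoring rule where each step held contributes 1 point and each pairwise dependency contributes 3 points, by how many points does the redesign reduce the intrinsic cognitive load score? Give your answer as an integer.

23

Original: 9 × 1 + 12 × 3 = 9 + 36 = 45.
Redesigned: 7 × 1 + 5 × 3 = 7 + 15 = 22.
Reduction = 45 − 22 = 23.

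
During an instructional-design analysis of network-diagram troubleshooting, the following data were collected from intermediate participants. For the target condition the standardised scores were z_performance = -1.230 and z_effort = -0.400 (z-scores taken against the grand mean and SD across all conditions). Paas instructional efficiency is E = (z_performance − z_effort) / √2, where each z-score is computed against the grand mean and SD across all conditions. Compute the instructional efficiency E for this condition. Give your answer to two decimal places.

z_P − z_E = -1.230 − (-0.400) = -0.8300.
E = -0.8300 / √2 = -0.8300 / 1.41421 = -0.5869 ≈ -0.59.

-0.59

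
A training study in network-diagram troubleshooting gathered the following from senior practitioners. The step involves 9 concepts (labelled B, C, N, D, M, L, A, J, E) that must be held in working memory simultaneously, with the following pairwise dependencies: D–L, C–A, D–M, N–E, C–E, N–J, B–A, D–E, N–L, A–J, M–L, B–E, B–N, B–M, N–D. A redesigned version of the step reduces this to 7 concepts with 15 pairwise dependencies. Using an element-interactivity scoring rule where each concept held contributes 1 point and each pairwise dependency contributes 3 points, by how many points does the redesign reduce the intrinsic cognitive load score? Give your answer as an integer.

Original: 9 × 1 + 15 × 3 = 9 + 45 = 54.
Redesigned: 7 × 1 + 15 × 3 = 7 + 45 = 52.
Reduction = 54 − 52 = 2.

2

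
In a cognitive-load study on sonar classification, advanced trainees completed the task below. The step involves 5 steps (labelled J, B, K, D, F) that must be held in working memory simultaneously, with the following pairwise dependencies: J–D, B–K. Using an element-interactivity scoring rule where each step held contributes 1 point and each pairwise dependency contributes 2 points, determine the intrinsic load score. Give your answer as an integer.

9

Count of steps held simultaneously: 5.
Count of pairwise dependencies listed: 2.
Element contribution: 5 × 1 = 5.
Interaction contribution: 2 × 2 = 4.
Intrinsic load = 5 + 4 = 9.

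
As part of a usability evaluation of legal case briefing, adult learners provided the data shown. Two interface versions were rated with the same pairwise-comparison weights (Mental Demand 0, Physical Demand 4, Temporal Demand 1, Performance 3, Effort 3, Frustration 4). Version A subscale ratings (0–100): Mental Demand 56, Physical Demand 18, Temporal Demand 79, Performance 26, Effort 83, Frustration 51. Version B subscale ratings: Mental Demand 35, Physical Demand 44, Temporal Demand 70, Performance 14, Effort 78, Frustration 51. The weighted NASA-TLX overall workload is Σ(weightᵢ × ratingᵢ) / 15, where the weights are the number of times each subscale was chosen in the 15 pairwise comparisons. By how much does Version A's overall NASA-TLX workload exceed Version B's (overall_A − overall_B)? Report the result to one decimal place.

Version A weighted sum = 0·56 + 4·18 + 1·79 + 3·26 + 3·83 + 4·51 = 0 + 72 + 79 + 78 + 249 + 204 = 682; overall_A = 682/15 = 45.4667.
Version B weighted sum = 0·35 + 4·44 + 1·70 + 3·14 + 3·78 + 4·51 = 0 + 176 + 70 + 42 + 234 + 204 = 726; overall_B = 726/15 = 48.4000.
Difference = 45.4667 − 48.4000 = -2.9333 ≈ -2.9.

-2.9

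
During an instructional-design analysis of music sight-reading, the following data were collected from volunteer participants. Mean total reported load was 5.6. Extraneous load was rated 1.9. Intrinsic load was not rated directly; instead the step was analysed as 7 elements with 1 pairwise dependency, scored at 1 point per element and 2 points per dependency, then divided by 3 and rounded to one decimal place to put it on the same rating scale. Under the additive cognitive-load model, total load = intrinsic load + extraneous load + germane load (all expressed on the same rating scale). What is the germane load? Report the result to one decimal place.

0.7

Intrinsic (element-interactivity): (7 × 1 + 1 × 2) / 3 = 9 / 3 = 3.0000 → 3.0.
germane load = total − intrinsic − extraneous
             = 5.6 − 3.0 − 1.9 = 0.7.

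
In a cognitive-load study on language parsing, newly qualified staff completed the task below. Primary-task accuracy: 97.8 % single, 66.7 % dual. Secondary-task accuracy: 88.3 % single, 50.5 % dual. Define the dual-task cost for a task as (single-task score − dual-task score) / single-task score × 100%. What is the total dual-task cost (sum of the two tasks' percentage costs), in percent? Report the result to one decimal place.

Primary cost = (97.8 − 66.7) / 97.8 × 100% = 31.7996%.
Secondary cost = (88.3 − 50.5) / 88.3 × 100% = 42.8086%.
Total = 31.7996% + 42.8086% = 74.6082% ≈ 74.6%.

74.6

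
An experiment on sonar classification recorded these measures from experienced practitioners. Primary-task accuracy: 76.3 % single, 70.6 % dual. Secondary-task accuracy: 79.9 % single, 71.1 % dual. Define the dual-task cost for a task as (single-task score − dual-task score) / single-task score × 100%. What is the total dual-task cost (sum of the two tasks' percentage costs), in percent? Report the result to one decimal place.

18.5

Primary cost = (76.3 − 70.6) / 76.3 × 100% = 7.4705%.
Secondary cost = (79.9 − 71.1) / 79.9 × 100% = 11.0138%.
Total = 7.4705% + 11.0138% = 18.4843% ≈ 18.5%.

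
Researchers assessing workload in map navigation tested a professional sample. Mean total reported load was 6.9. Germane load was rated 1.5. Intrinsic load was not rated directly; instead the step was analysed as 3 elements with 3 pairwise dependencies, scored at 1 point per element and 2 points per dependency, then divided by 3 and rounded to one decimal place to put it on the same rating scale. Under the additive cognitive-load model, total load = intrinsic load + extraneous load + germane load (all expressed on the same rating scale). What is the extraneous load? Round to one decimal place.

2.4

Intrinsic (element-interactivity): (3 × 1 + 3 × 2) / 3 = 9 / 3 = 3.0000 → 3.0.
extraneous load = total − intrinsic − germane
             = 6.9 − 3.0 − 1.5 = 2.4.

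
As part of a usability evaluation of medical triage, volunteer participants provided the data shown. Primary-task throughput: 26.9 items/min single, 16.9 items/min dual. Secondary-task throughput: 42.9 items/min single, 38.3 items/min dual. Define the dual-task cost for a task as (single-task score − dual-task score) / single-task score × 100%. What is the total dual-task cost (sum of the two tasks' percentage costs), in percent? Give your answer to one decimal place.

47.9

Primary cost = (26.9 − 16.9) / 26.9 × 100% = 37.1747%.
Secondary cost = (42.9 − 38.3) / 42.9 × 100% = 10.7226%.
Total = 37.1747% + 10.7226% = 47.8973% ≈ 47.9%.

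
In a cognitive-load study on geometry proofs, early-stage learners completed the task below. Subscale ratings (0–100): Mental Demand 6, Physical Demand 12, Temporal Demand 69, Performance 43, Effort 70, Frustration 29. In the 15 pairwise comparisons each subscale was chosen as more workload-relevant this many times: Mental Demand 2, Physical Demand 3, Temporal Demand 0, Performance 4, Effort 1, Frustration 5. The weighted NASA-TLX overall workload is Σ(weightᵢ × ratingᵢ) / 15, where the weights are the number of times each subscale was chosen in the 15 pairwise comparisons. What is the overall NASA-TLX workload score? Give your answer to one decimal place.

The tallies are the weights (they sum to 15).
Weighted sum = 2·6 + 3·12 + 0·69 + 4·43 + 1·70 + 5·29
            = 12 + 36 + 0 + 172 + 70 + 145 = 435.
Overall workload = 435 / 15 = 29.0000 ≈ 29.0.

29.0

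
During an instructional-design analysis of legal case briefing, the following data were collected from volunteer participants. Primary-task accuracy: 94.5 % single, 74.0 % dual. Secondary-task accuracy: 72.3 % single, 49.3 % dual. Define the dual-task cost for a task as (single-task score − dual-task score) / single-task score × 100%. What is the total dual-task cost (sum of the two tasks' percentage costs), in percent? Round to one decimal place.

Primary cost = (94.5 − 74.0) / 94.5 × 100% = 21.6931%.
Secondary cost = (72.3 − 49.3) / 72.3 × 100% = 31.8119%.
Total = 21.6931% + 31.8119% = 53.5050% ≈ 53.5%.

53.5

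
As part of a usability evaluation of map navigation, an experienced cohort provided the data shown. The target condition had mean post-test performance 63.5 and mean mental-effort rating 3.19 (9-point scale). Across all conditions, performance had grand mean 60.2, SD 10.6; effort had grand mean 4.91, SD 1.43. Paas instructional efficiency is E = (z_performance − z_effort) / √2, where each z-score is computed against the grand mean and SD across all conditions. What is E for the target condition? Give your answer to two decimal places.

1.07

z_performance = (63.5 − 60.2) / 10.6 = 3.3000 / 10.6 = 0.3113.
z_effort = (3.19 − 4.91) / 1.43 = -1.7200 / 1.43 = -1.2028.
z_P − z_E = 0.3113 − (-1.2028) = 1.5141.
E = 1.5141 / √2 = 1.5141 / 1.41421 = 1.0706 ≈ 1.07.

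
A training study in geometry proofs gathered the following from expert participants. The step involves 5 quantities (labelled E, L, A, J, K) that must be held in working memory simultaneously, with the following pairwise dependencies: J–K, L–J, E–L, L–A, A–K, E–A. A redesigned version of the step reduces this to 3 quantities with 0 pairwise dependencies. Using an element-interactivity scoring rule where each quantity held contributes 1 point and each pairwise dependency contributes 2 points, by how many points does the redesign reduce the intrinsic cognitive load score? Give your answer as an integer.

Original: 5 × 1 + 6 × 2 = 5 + 12 = 17.
Redesigned: 3 × 1 + 0 × 2 = 3 + 0 = 3.
Reduction = 17 − 3 = 14.

14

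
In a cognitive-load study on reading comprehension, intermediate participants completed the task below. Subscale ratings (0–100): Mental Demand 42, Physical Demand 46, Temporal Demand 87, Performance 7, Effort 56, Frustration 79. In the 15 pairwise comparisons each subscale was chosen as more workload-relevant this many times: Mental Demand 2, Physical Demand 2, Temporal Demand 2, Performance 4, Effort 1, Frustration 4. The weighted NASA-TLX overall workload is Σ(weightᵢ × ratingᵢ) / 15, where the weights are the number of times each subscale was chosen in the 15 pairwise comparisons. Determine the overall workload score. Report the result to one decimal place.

50.0

The tallies are the weights (they sum to 15).
Weighted sum = 2·42 + 2·46 + 2·87 + 4·7 + 1·56 + 4·79
            = 84 + 92 + 174 + 28 + 56 + 316 = 750.
Overall workload = 750 / 15 = 50.0000 ≈ 50.0.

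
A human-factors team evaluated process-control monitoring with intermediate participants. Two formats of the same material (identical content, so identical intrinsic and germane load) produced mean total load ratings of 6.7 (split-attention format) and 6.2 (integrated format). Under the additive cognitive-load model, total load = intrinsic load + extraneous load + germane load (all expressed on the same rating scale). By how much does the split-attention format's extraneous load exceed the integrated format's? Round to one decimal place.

0.5

Intrinsic and germane load are equal across formats, so the difference in total load equals the difference in extraneous load.
Extraneous-load difference = 6.7 − 6.2 = 0.5.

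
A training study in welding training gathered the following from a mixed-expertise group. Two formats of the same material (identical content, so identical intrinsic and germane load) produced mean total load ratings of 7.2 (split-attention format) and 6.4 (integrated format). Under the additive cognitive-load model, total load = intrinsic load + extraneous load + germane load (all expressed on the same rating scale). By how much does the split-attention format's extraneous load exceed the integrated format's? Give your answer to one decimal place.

0.8

Intrinsic and germane load are equal across formats, so the difference in total load equals the difference in extraneous load.
Extraneous-load difference = 7.2 − 6.4 = 0.8.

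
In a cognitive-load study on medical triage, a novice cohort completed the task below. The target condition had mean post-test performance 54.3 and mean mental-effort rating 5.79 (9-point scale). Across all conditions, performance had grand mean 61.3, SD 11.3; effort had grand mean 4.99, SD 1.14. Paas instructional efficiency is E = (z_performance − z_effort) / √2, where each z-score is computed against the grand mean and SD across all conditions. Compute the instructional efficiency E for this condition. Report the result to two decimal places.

z_performance = (54.3 − 61.3) / 11.3 = -7.0000 / 11.3 = -0.6195.
z_effort = (5.79 − 4.99) / 1.14 = 0.8000 / 1.14 = 0.7018.
z_P − z_E = -0.6195 − 0.7018 = -1.3213.
E = -1.3213 / √2 = -1.3213 / 1.41421 = -0.9343 ≈ -0.93.

-0.93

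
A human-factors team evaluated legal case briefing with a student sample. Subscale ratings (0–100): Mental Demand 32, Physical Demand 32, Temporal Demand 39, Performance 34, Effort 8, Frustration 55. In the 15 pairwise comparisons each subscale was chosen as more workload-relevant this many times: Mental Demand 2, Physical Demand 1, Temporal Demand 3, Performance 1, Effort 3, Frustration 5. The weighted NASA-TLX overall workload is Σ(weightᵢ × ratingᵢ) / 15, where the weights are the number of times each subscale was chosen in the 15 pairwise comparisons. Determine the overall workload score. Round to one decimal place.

36.4

The tallies are the weights (they sum to 15).
Weighted sum = 2·32 + 1·32 + 3·39 + 1·34 + 3·8 + 5·55
            = 64 + 32 + 117 + 34 + 24 + 275 = 546.
Overall workload = 546 / 15 = 36.4000 ≈ 36.4.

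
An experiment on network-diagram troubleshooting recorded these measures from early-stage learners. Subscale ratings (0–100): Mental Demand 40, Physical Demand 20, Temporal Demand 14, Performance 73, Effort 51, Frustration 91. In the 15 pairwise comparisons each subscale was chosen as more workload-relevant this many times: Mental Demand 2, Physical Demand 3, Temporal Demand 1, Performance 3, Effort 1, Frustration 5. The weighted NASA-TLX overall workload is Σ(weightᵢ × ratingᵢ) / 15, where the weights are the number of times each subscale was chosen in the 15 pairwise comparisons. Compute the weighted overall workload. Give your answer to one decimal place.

58.6

The tallies are the weights (they sum to 15).
Weighted sum = 2·40 + 3·20 + 1·14 + 3·73 + 1·51 + 5·91
            = 80 + 60 + 14 + 219 + 51 + 455 = 879.
Overall workload = 879 / 15 = 58.6000 ≈ 58.6.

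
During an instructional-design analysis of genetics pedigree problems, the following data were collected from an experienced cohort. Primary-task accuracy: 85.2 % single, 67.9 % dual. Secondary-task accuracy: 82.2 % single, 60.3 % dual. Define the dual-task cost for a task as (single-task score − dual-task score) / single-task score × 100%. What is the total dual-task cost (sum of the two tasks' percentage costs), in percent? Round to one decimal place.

Primary cost = (85.2 − 67.9) / 85.2 × 100% = 20.3052%.
Secondary cost = (82.2 − 60.3) / 82.2 × 100% = 26.6423%.
Total = 20.3052% + 26.6423% = 46.9475% ≈ 46.9%.

46.9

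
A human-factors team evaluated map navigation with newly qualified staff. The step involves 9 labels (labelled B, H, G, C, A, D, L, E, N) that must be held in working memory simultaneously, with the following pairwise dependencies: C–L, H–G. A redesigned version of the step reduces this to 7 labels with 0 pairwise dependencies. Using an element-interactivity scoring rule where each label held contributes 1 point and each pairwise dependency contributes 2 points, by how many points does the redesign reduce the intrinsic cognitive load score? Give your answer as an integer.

6

Original: 9 × 1 + 2 × 2 = 9 + 4 = 13.
Redesigned: 7 × 1 + 0 × 2 = 7 + 0 = 7.
Reduction = 13 − 7 = 6.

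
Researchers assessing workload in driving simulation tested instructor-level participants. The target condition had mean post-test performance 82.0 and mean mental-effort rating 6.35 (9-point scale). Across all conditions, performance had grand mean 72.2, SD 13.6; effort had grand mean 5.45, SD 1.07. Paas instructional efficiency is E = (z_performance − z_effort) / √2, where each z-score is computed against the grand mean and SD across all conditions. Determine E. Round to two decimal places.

-0.09

z_performance = (82.0 − 72.2) / 13.6 = 9.8000 / 13.6 = 0.7206.
z_effort = (6.35 − 5.45) / 1.07 = 0.9000 / 1.07 = 0.8411.
z_P − z_E = 0.7206 − 0.8411 = -0.1205.
E = -0.1205 / √2 = -0.1205 / 1.41421 = -0.0852 ≈ -0.09.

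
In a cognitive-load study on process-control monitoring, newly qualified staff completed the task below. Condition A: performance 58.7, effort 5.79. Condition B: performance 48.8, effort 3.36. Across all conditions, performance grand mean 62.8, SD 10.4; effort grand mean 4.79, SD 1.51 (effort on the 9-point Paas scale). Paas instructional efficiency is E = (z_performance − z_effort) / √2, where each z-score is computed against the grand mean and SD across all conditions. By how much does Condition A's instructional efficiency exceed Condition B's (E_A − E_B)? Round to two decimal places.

Condition A: z_P = (58.7 − 62.8)/10.4 = -0.3942; z_E = (5.79 − 4.79)/1.51 = 0.6623; E_A = (-0.3942 − 0.6623)/√2 = -0.7471.
Condition B: z_P = (48.8 − 62.8)/10.4 = -1.3462; z_E = (3.36 − 4.79)/1.51 = -0.9470; E_B = (-1.3462 − (-0.9470))/√2 = -0.2823.
E_A − E_B = -0.7471 − (-0.2823) = -0.4648 ≈ -0.46.

-0.46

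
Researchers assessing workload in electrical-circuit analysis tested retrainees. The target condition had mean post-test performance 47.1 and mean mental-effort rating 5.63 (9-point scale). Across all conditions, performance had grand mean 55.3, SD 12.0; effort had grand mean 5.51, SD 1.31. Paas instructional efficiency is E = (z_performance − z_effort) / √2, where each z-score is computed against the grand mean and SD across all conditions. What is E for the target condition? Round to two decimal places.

z_performance = (47.1 − 55.3) / 12.0 = -8.2000 / 12.0 = -0.6833.
z_effort = (5.63 − 5.51) / 1.31 = 0.1200 / 1.31 = 0.0916.
z_P − z_E = -0.6833 − 0.0916 = -0.7749.
E = -0.7749 / √2 = -0.7749 / 1.41421 = -0.5479 ≈ -0.55.

-0.55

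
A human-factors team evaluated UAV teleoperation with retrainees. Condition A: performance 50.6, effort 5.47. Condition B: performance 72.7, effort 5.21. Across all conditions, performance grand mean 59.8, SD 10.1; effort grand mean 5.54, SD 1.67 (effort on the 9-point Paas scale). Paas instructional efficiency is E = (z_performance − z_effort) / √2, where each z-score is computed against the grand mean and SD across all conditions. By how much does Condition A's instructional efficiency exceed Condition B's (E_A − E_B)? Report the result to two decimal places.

-1.66

Condition A: z_P = (50.6 − 59.8)/10.1 = -0.9109; z_E = (5.47 − 5.54)/1.67 = -0.0419; E_A = (-0.9109 − (-0.0419))/√2 = -0.6145.
Condition B: z_P = (72.7 − 59.8)/10.1 = 1.2772; z_E = (5.21 − 5.54)/1.67 = -0.1976; E_B = (1.2772 − (-0.1976))/√2 = 1.0428.
E_A − E_B = -0.6145 − 1.0428 = -1.6573 ≈ -1.66.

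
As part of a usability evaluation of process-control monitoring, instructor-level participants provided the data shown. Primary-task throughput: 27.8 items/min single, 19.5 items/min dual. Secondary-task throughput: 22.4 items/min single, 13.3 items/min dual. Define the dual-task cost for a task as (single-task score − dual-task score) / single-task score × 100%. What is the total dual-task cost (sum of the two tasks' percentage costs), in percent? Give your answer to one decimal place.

70.5

Primary cost = (27.8 − 19.5) / 27.8 × 100% = 29.8561%.
Secondary cost = (22.4 − 13.3) / 22.4 × 100% = 40.6250%.
Total = 29.8561% + 40.6250% = 70.4811% ≈ 70.5%.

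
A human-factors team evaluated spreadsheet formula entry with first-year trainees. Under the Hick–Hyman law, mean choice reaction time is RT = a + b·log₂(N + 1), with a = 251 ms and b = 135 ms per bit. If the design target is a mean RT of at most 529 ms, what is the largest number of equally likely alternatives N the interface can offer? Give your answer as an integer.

3

Set 251 + 135·log₂(N + 1) ≤ 529.
log₂(N + 1) ≤ (529 − 251) / 135 = 2.0593.
N + 1 ≤ 2^2.0593 = 4.1678.
N ≤ 3.1678, so the largest integer N is 3.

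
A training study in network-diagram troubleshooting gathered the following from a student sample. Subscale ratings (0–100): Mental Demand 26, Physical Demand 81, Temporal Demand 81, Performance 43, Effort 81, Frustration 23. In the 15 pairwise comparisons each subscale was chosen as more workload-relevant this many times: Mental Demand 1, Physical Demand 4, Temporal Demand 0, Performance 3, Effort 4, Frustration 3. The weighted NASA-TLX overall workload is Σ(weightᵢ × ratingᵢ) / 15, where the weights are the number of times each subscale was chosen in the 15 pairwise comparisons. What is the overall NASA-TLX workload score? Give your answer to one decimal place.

The tallies are the weights (they sum to 15).
Weighted sum = 1·26 + 4·81 + 0·81 + 3·43 + 4·81 + 3·23
            = 26 + 324 + 0 + 129 + 324 + 69 = 872.
Overall workload = 872 / 15 = 58.1333 ≈ 58.1.

58.1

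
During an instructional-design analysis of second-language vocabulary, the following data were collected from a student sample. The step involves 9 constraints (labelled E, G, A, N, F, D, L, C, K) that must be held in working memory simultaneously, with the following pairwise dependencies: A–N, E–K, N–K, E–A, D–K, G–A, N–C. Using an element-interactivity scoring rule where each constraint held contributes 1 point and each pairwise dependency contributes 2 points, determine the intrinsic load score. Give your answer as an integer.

Count of constraints held simultaneously: 9.
Count of pairwise dependencies listed: 7.
Element contribution: 9 × 1 = 9.
Interaction contribution: 7 × 2 = 14.
Intrinsic load = 9 + 14 = 23.

23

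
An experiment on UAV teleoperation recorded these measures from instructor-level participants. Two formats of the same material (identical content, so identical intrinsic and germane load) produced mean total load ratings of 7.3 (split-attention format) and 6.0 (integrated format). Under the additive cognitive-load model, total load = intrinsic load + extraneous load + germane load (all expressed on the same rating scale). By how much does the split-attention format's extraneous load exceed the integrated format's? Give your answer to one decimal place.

Intrinsic and germane load are equal across formats, so the difference in total load equals the difference in extraneous load.
Extraneous-load difference = 7.3 − 6.0 = 1.3.

1.3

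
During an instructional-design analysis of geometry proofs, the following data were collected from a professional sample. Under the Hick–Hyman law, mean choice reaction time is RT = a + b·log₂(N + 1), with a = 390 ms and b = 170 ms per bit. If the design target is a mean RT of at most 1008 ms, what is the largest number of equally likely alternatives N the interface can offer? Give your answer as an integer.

Set 390 + 170·log₂(N + 1) ≤ 1008.
log₂(N + 1) ≤ (1008 − 390) / 170 = 3.6353.
N + 1 ≤ 2^3.6353 = 12.4261.
N ≤ 11.4261, so the largest integer N is 11.

11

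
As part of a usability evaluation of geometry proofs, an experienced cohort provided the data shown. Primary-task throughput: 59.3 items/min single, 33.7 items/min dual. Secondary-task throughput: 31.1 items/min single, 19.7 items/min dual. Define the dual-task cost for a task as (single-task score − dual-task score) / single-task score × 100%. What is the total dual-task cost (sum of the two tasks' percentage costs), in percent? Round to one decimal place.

Primary cost = (59.3 − 33.7) / 59.3 × 100% = 43.1703%.
Secondary cost = (31.1 − 19.7) / 31.1 × 100% = 36.6559%.
Total = 43.1703% + 36.6559% = 79.8262% ≈ 79.8%.

79.8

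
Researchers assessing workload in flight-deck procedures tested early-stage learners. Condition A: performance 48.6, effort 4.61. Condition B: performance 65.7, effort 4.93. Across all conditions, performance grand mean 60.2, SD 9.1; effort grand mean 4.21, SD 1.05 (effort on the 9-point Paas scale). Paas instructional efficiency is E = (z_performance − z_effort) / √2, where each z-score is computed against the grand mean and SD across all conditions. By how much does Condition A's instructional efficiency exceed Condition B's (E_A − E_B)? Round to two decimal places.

-1.11

Condition A: z_P = (48.6 − 60.2)/9.1 = -1.2747; z_E = (4.61 − 4.21)/1.05 = 0.3810; E_A = (-1.2747 − 0.3810)/√2 = -1.1708.
Condition B: z_P = (65.7 − 60.2)/9.1 = 0.6044; z_E = (4.93 − 4.21)/1.05 = 0.6857; E_B = (0.6044 − 0.6857)/√2 = -0.0575.
E_A − E_B = -1.1708 − (-0.0575) = -1.1133 ≈ -1.11.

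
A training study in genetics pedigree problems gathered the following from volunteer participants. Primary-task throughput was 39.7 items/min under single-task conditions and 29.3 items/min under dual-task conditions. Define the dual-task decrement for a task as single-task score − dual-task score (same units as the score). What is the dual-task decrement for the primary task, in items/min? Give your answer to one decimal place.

10.4

Decrement = 39.7 − 29.3 = 10.4000 items/min ≈ 10.4 items/min.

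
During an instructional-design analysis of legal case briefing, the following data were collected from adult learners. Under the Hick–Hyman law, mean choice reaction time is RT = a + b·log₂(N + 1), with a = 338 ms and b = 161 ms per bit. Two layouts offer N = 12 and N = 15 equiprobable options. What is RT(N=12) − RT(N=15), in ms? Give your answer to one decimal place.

RT(12) = 338 + 161·log₂(13) = 338 + 161·3.7004 = 933.7644 ms.
RT(15) = 338 + 161·log₂(16) = 338 + 161·4.0000 = 982.0000 ms.
Difference = 933.7644 − 982.0000 = -48.2356 ≈ -48.2 ms.

-48.2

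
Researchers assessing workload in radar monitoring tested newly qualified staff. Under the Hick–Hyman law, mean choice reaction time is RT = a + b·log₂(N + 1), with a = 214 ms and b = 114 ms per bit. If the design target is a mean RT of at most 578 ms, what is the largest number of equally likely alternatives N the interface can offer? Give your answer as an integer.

8

Set 214 + 114·log₂(N + 1) ≤ 578.
log₂(N + 1) ≤ (578 − 214) / 114 = 3.1930.
N + 1 ≤ 2^3.1930 = 9.1451.
N ≤ 8.1451, so the largest integer N is 8.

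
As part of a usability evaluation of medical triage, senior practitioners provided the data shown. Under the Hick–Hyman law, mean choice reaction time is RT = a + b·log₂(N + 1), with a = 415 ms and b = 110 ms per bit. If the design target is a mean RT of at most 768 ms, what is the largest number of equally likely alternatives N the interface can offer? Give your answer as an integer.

8

Set 415 + 110·log₂(N + 1) ≤ 768.
log₂(N + 1) ≤ (768 − 415) / 110 = 3.2091.
N + 1 ≤ 2^3.2091 = 9.2477.
N ≤ 8.2477, so the largest integer N is 8.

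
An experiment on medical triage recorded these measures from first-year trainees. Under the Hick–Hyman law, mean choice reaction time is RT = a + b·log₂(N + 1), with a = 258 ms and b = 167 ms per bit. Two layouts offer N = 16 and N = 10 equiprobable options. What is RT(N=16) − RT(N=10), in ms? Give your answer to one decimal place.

RT(16) = 258 + 167·log₂(17) = 258 + 167·4.0875 = 940.6125 ms.
RT(10) = 258 + 167·log₂(11) = 258 + 167·3.4594 = 835.7198 ms.
Difference = 940.6125 − 835.7198 = 104.8927 ≈ 104.9 ms.

104.9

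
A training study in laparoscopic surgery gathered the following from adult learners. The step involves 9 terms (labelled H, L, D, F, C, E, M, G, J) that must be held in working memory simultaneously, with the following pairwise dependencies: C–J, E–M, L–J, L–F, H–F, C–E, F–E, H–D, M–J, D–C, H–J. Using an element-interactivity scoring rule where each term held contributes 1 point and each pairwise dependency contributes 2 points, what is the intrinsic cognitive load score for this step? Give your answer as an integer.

31

Count of terms held simultaneously: 9.
Count of pairwise dependencies listed: 11.
Element contribution: 9 × 1 = 9.
Interaction contribution: 11 × 2 = 22.
Intrinsic load = 9 + 22 = 31.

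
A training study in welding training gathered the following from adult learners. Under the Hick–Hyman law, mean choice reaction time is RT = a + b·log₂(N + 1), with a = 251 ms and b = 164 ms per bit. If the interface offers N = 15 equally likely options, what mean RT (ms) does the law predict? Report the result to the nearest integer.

log₂(15 + 1) = log₂(16) = 4.0000.
RT = 251 + 164 × 4.0000 = 251 + 656.0000 = 907.0000 ms.
≈ 907 ms.

907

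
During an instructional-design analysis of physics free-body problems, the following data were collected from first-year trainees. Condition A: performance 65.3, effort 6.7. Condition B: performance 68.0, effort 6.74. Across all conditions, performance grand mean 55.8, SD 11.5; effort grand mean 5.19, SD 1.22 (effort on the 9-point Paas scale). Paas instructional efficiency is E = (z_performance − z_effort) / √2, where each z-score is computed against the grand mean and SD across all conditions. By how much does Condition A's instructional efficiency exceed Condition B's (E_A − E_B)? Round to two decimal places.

Condition A: z_P = (65.3 − 55.8)/11.5 = 0.8261; z_E = (6.7 − 5.19)/1.22 = 1.2377; E_A = (0.8261 − 1.2377)/√2 = -0.2910.
Condition B: z_P = (68.0 − 55.8)/11.5 = 1.0609; z_E = (6.74 − 5.19)/1.22 = 1.2705; E_B = (1.0609 − 1.2705)/√2 = -0.1482.
E_A − E_B = -0.2910 − (-0.1482) = -0.1428 ≈ -0.14.

-0.14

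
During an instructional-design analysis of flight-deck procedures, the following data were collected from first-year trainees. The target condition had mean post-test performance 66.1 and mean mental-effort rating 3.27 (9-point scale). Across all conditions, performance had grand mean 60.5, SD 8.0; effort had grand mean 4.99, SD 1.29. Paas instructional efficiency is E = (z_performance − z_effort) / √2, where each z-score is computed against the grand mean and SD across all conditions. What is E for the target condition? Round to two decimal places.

1.44

z_performance = (66.1 − 60.5) / 8.0 = 5.6000 / 8.0 = 0.7000.
z_effort = (3.27 − 4.99) / 1.29 = -1.7200 / 1.29 = -1.3333.
z_P − z_E = 0.7000 − (-1.3333) = 2.0333.
E = 2.0333 / √2 = 2.0333 / 1.41421 = 1.4378 ≈ 1.44.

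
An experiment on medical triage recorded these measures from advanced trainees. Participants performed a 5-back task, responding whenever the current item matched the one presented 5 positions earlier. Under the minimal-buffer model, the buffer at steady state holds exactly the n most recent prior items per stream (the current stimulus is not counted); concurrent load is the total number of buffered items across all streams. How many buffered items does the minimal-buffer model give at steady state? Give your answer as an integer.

5

The buffer holds the 5 most recent prior items.
Steady-state concurrent load = 5 items.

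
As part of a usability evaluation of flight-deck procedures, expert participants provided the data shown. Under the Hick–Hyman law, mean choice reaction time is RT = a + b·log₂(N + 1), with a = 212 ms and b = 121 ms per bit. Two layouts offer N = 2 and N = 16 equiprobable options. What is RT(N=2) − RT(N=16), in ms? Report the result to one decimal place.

-302.8

RT(2) = 212 + 121·log₂(3) = 212 + 121·1.5850 = 403.7850 ms.
RT(16) = 212 + 121·log₂(17) = 212 + 121·4.0875 = 706.5875 ms.
Difference = 403.7850 − 706.5875 = -302.8025 ≈ -302.8 ms.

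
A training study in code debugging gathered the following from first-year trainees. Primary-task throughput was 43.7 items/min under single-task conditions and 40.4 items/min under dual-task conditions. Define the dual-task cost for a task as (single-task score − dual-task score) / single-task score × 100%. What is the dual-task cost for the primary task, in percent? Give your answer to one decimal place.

Cost = (43.7 − 40.4) / 43.7 × 100%
     = 3.3000 / 43.7 × 100% = 7.5515%.
≈ 7.6%.

7.6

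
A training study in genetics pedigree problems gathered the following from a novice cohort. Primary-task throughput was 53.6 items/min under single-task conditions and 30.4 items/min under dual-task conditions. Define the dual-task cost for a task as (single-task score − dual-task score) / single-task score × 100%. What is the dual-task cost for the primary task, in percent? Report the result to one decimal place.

Cost = (53.6 − 30.4) / 53.6 × 100%
     = 23.2000 / 53.6 × 100% = 43.2836%.
≈ 43.3%.

43.3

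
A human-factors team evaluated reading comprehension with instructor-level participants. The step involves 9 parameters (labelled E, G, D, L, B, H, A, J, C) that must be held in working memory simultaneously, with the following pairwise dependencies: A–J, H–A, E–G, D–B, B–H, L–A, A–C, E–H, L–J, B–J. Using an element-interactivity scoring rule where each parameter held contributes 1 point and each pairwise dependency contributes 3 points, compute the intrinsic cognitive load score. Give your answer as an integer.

Count of parameters held simultaneously: 9.
Count of pairwise dependencies listed: 10.
Element contribution: 9 × 1 = 9.
Interaction contribution: 10 × 3 = 30.
Intrinsic load = 9 + 30 = 39.

39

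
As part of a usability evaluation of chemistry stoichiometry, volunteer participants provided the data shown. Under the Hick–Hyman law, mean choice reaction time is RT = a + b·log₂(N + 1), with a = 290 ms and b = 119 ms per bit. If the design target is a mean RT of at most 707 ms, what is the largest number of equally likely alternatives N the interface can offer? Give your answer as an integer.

Set 290 + 119·log₂(N + 1) ≤ 707.
log₂(N + 1) ≤ (707 − 290) / 119 = 3.5042.
N + 1 ≤ 2^3.5042 = 11.3467.
N ≤ 10.3467, so the largest integer N is 10.

10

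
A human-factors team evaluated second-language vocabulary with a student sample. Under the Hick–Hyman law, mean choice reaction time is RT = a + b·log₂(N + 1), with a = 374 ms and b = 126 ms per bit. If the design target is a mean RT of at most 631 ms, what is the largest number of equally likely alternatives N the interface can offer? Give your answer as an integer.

Set 374 + 126·log₂(N + 1) ≤ 631.
log₂(N + 1) ≤ (631 − 374) / 126 = 2.0397.
N + 1 ≤ 2^2.0397 = 4.1116.
N ≤ 3.1116, so the largest integer N is 3.

3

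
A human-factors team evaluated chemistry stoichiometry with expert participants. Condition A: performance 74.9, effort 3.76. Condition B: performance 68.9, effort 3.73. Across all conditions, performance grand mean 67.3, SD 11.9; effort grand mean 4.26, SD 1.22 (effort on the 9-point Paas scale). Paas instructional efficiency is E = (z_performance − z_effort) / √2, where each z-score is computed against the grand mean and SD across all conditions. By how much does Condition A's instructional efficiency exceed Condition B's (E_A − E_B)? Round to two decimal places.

Condition A: z_P = (74.9 − 67.3)/11.9 = 0.6387; z_E = (3.76 − 4.26)/1.22 = -0.4098; E_A = (0.6387 − (-0.4098))/√2 = 0.7414.
Condition B: z_P = (68.9 − 67.3)/11.9 = 0.1345; z_E = (3.73 − 4.26)/1.22 = -0.4344; E_B = (0.1345 − (-0.4344))/√2 = 0.4023.
E_A − E_B = 0.7414 − 0.4023 = 0.3391 ≈ 0.34.

0.34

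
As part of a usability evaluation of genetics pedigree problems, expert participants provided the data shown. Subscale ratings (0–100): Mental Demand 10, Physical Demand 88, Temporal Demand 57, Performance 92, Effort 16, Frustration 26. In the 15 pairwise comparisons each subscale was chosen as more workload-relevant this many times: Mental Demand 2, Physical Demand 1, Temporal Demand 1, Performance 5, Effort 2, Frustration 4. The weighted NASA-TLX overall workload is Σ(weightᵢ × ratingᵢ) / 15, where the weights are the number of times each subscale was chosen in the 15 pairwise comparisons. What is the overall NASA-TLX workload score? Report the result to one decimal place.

50.7

The tallies are the weights (they sum to 15).
Weighted sum = 2·10 + 1·88 + 1·57 + 5·92 + 2·16 + 4·26
            = 20 + 88 + 57 + 460 + 32 + 104 = 761.
Overall workload = 761 / 15 = 50.7333 ≈ 50.7.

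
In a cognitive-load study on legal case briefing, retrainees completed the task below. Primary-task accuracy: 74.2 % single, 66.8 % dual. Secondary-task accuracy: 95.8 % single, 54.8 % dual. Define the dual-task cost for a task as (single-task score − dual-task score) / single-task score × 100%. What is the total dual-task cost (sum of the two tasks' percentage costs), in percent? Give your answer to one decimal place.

52.8

Primary cost = (74.2 − 66.8) / 74.2 × 100% = 9.9730%.
Secondary cost = (95.8 − 54.8) / 95.8 × 100% = 42.7975%.
Total = 9.9730% + 42.7975% = 52.7705% ≈ 52.8%.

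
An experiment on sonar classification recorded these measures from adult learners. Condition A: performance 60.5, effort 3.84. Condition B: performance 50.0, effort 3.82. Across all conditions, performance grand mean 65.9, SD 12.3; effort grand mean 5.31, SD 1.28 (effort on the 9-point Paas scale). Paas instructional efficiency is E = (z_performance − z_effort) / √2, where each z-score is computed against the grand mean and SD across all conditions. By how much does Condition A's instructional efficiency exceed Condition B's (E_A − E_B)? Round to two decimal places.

Condition A: z_P = (60.5 − 65.9)/12.3 = -0.4390; z_E = (3.84 − 5.31)/1.28 = -1.1484; E_A = (-0.4390 − (-1.1484))/√2 = 0.5016.
Condition B: z_P = (50.0 − 65.9)/12.3 = -1.2927; z_E = (3.82 − 5.31)/1.28 = -1.1641; E_B = (-1.2927 − (-1.1641))/√2 = -0.0909.
E_A − E_B = 0.5016 − (-0.0909) = 0.5925 ≈ 0.59.

0.59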